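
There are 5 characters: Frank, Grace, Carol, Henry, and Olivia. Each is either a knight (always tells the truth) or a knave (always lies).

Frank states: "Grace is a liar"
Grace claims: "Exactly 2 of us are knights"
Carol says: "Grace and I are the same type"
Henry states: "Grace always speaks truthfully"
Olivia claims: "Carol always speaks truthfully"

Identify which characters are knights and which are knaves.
Frank is a knave.
Grace is a knight.
Carol is a knave.
Henry is a knight.
Olivia is a knave.

Verification:
- Frank (knave) says "Grace is a liar" - this is FALSE (a lie) because Grace is a knight.
- Grace (knight) says "Exactly 2 of us are knights" - this is TRUE because there are 2 knights.
- Carol (knave) says "Grace and I are the same type" - this is FALSE (a lie) because Carol is a knave and Grace is a knight.
- Henry (knight) says "Grace always speaks truthfully" - this is TRUE because Grace is a knight.
- Olivia (knave) says "Carol always speaks truthfully" - this is FALSE (a lie) because Carol is a knave.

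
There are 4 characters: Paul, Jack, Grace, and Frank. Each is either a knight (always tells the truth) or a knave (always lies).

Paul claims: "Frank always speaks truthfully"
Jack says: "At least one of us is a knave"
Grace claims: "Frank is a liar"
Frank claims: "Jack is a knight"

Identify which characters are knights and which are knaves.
Paul is a knight.
Jack is a knight.
Grace is a knave.
Frank is a knight.

Verification:
- Paul (knight) says "Frank always speaks truthfully" - this is TRUE because Frank is a knight.
- Jack (knight) says "At least one of us is a knave" - this is TRUE because Grace is a knave.
- Grace (knave) says "Frank is a liar" - this is FALSE (a lie) because Frank is a knight.
- Frank (knight) says "Jack is a knight" - this is TRUE because Jack is a knight.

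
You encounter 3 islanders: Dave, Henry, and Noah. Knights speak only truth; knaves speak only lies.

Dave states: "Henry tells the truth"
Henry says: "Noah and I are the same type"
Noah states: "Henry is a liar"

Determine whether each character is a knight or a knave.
Dave is a knave.
Henry is a knave.
Noah is a knight.

Verification:
- Dave (knave) says "Henry tells the truth" - this is FALSE (a lie) because Henry is a knave.
- Henry (knave) says "Noah and I are the same type" - this is FALSE (a lie) because Henry is a knave and Noah is a knight.
- Noah (knight) says "Henry is a liar" - this is TRUE because Henry is a knave.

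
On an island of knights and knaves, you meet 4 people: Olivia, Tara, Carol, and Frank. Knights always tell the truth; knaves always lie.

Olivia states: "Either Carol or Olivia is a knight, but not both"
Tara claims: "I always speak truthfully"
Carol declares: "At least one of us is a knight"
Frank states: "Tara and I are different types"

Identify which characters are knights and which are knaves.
Olivia is a knave.
Tara is a knave.
Carol is a knave.
Frank is a knave.

Verification:
- Olivia (knave) says "Either Carol or Olivia is a knight, but not both" - this is FALSE (a lie) because Carol is a knave and Olivia is a knave.
- Tara (knave) says "I always speak truthfully" - this is FALSE (a lie) because Tara is a knave.
- Carol (knave) says "At least one of us is a knight" - this is FALSE (a lie) because no one is a knight.
- Frank (knave) says "Tara and I are different types" - this is FALSE (a lie) because Frank is a knave and Tara is a knave.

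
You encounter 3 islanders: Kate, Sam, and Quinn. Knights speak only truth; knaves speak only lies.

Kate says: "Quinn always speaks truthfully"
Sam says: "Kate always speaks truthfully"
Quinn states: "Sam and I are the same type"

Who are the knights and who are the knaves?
Kate is a knight.
Sam is a knight.
Quinn is a knight.

Verification:
- Kate (knight) says "Quinn always speaks truthfully" - this is TRUE because Quinn is a knight.
- Sam (knight) says "Kate always speaks truthfully" - this is TRUE because Kate is a knight.
- Quinn (knight) says "Sam and I are the same type" - this is TRUE because Quinn is a knight and Sam is a knight.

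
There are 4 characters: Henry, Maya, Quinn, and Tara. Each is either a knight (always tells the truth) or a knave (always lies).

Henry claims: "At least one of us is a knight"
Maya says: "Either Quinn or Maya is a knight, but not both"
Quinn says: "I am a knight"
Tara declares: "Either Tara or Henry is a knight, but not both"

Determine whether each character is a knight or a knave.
Henry is a knave.
Maya is a knave.
Quinn is a knave.
Tara is a knave.

Verification:
- Henry (knave) says "At least one of us is a knight" - this is FALSE (a lie) because no one is a knight.
- Maya (knave) says "Either Quinn or Maya is a knight, but not both" - this is FALSE (a lie) because Quinn is a knave and Maya is a knave.
- Quinn (knave) says "I am a knight" - this is FALSE (a lie) because Quinn is a knave.
- Tara (knave) says "Either Tara or Henry is a knight, but not both" - this is FALSE (a lie) because Tara is a knave and Henry is a knave.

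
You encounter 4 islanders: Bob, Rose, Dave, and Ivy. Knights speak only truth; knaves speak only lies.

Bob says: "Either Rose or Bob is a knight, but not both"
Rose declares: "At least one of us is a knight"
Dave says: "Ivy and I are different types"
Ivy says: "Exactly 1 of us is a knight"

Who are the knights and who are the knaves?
Bob is a knave.
Rose is a knave.
Dave is a knave.
Ivy is a knave.

Verification:
- Bob (knave) says "Either Rose or Bob is a knight, but not both" - this is FALSE (a lie) because Rose is a knave and Bob is a knave.
- Rose (knave) says "At least one of us is a knight" - this is FALSE (a lie) because no one is a knight.
- Dave (knave) says "Ivy and I are different types" - this is FALSE (a lie) because Dave is a knave and Ivy is a knave.
- Ivy (knave) says "Exactly 1 of us is a knight" - this is FALSE (a lie) because there are 0 knights.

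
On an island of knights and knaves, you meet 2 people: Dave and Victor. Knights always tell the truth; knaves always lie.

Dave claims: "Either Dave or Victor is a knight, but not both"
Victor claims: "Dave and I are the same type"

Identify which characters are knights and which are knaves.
Dave is a knight.
Victor is a knave.

Verification:
- Dave (knight) says "Either Dave or Victor is a knight, but not both" - this is TRUE because Dave is a knight and Victor is a knave.
- Victor (knave) says "Dave and I are the same type" - this is FALSE (a lie) because Victor is a knave and Dave is a knight.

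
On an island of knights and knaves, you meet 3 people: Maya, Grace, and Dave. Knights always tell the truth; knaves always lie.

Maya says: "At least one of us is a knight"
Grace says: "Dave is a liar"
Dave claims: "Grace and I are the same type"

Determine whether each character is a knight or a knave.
Maya is a knight.
Grace is a knight.
Dave is a knave.

Verification:
- Maya (knight) says "At least one of us is a knight" - this is TRUE because Maya and Grace are knights.
- Grace (knight) says "Dave is a liar" - this is TRUE because Dave is a knave.
- Dave (knave) says "Grace and I are the same type" - this is FALSE (a lie) because Dave is a knave and Grace is a knight.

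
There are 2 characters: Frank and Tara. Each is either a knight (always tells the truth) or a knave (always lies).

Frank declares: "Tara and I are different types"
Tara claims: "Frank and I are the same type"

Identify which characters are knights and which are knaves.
Frank is a knight.
Tara is a knave.

Verification:
- Frank (knight) says "Tara and I are different types" - this is TRUE because Frank is a knight and Tara is a knave.
- Tara (knave) says "Frank and I are the same type" - this is FALSE (a lie) because Tara is a knave and Frank is a knight.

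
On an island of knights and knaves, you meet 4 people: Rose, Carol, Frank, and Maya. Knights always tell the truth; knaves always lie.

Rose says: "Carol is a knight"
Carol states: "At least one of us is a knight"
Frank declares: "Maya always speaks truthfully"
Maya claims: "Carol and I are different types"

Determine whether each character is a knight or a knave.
Rose is a knave.
Carol is a knave.
Frank is a knave.
Maya is a knave.

Verification:
- Rose (knave) says "Carol is a knight" - this is FALSE (a lie) because Carol is a knave.
- Carol (knave) says "At least one of us is a knight" - this is FALSE (a lie) because no one is a knight.
- Frank (knave) says "Maya always speaks truthfully" - this is FALSE (a lie) because Maya is a knave.
- Maya (knave) says "Carol and I are different types" - this is FALSE (a lie) because Maya is a knave and Carol is a knave.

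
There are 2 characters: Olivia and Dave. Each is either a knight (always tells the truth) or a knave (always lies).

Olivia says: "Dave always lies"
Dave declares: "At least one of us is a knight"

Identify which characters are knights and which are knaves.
Olivia is a knave.
Dave is a knight.

Verification:
- Olivia (knave) says "Dave always lies" - this is FALSE (a lie) because Dave is a knight.
- Dave (knight) says "At least one of us is a knight" - this is TRUE because Dave is a knight.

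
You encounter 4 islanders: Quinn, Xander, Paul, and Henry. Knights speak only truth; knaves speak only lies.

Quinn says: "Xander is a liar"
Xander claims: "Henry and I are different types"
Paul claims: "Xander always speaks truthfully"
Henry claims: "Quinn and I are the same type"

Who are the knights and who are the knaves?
Quinn is a knight.
Xander is a knave.
Paul is a knave.
Henry is a knave.

Verification:
- Quinn (knight) says "Xander is a liar" - this is TRUE because Xander is a knave.
- Xander (knave) says "Henry and I are different types" - this is FALSE (a lie) because Xander is a knave and Henry is a knave.
- Paul (knave) says "Xander always speaks truthfully" - this is FALSE (a lie) because Xander is a knave.
- Henry (knave) says "Quinn and I are the same type" - this is FALSE (a lie) because Henry is a knave and Quinn is a knight.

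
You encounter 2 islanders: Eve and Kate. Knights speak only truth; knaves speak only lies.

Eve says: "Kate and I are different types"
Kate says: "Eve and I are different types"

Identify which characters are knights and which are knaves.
Eve is a knave.
Kate is a knave.

Verification:
- Eve (knave) says "Kate and I are different types" - this is FALSE (a lie) because Eve is a knave and Kate is a knave.
- Kate (knave) says "Eve and I are different types" - this is FALSE (a lie) because Kate is a knave and Eve is a knave.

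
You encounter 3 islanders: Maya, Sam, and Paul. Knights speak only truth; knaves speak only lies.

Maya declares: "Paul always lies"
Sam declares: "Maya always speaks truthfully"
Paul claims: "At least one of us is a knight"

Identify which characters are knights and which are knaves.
Maya is a knave.
Sam is a knave.
Paul is a knight.

Verification:
- Maya (knave) says "Paul always lies" - this is FALSE (a lie) because Paul is a knight.
- Sam (knave) says "Maya always speaks truthfully" - this is FALSE (a lie) because Maya is a knave.
- Paul (knight) says "At least one of us is a knight" - this is TRUE because Paul is a knight.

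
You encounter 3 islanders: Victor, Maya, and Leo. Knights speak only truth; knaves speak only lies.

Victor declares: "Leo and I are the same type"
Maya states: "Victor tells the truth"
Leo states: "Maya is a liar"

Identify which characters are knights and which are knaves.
Victor is a knave.
Maya is a knave.
Leo is a knight.

Verification:
- Victor (knave) says "Leo and I are the same type" - this is FALSE (a lie) because Victor is a knave and Leo is a knight.
- Maya (knave) says "Victor tells the truth" - this is FALSE (a lie) because Victor is a knave.
- Leo (knight) says "Maya is a liar" - this is TRUE because Maya is a knave.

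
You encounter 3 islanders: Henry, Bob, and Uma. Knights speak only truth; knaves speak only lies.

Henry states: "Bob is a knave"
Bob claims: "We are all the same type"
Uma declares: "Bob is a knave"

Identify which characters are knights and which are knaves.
Henry is a knight.
Bob is a knave.
Uma is a knight.

Verification:
- Henry (knight) says "Bob is a knave" - this is TRUE because Bob is a knave.
- Bob (knave) says "We are all the same type" - this is FALSE (a lie) because Henry and Uma are knights and Bob is a knave.
- Uma (knight) says "Bob is a knave" - this is TRUE because Bob is a knave.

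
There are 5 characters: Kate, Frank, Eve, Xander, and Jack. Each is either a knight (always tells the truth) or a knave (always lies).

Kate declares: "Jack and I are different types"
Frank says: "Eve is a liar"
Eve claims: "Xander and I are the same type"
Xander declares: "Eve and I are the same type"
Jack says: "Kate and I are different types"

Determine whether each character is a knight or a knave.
Kate is a knave.
Frank is a knave.
Eve is a knight.
Xander is a knight.
Jack is a knave.

Verification:
- Kate (knave) says "Jack and I are different types" - this is FALSE (a lie) because Kate is a knave and Jack is a knave.
- Frank (knave) says "Eve is a liar" - this is FALSE (a lie) because Eve is a knight.
- Eve (knight) says "Xander and I are the same type" - this is TRUE because Eve is a knight and Xander is a knight.
- Xander (knight) says "Eve and I are the same type" - this is TRUE because Xander is a knight and Eve is a knight.
- Jack (knave) says "Kate and I are different types" - this is FALSE (a lie) because Jack is a knave and Kate is a knave.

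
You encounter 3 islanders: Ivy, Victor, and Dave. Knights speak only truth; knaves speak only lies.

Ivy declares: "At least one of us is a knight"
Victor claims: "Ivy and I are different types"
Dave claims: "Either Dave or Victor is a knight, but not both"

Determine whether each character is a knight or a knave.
Ivy is a knave.
Victor is a knave.
Dave is a knave.

Verification:
- Ivy (knave) says "At least one of us is a knight" - this is FALSE (a lie) because no one is a knight.
- Victor (knave) says "Ivy and I are different types" - this is FALSE (a lie) because Victor is a knave and Ivy is a knave.
- Dave (knave) says "Either Dave or Victor is a knight, but not both" - this is FALSE (a lie) because Dave is a knave and Victor is a knave.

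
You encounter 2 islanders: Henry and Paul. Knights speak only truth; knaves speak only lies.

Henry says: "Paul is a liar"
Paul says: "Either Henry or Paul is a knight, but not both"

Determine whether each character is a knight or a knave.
Henry is a knave.
Paul is a knight.

Verification:
- Henry (knave) says "Paul is a liar" - this is FALSE (a lie) because Paul is a knight.
- Paul (knight) says "Either Henry or Paul is a knight, but not both" - this is TRUE because Henry is a knave and Paul is a knight.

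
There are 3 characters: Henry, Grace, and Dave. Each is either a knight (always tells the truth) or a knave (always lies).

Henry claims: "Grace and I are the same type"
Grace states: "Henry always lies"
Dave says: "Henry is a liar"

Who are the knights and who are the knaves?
Henry is a knave.
Grace is a knight.
Dave is a knight.

Verification:
- Henry (knave) says "Grace and I are the same type" - this is FALSE (a lie) because Henry is a knave and Grace is a knight.
- Grace (knight) says "Henry always lies" - this is TRUE because Henry is a knave.
- Dave (knight) says "Henry is a liar" - this is TRUE because Henry is a knave.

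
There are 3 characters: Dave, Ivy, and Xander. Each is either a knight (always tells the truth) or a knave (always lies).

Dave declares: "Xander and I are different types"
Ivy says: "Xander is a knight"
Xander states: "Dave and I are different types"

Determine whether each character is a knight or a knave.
Dave is a knave.
Ivy is a knave.
Xander is a knave.

Verification:
- Dave (knave) says "Xander and I are different types" - this is FALSE (a lie) because Dave is a knave and Xander is a knave.
- Ivy (knave) says "Xander is a knight" - this is FALSE (a lie) because Xander is a knave.
- Xander (knave) says "Dave and I are different types" - this is FALSE (a lie) because Xander is a knave and Dave is a knave.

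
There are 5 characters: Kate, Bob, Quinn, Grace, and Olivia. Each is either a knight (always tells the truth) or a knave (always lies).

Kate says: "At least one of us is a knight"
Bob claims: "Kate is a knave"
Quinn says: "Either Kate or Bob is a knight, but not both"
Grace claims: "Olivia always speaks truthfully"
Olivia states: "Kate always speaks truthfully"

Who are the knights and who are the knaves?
Kate is a knight.
Bob is a knave.
Quinn is a knight.
Grace is a knight.
Olivia is a knight.

Verification:
- Kate (knight) says "At least one of us is a knight" - this is TRUE because Kate, Quinn, Grace, and Olivia are knights.
- Bob (knave) says "Kate is a knave" - this is FALSE (a lie) because Kate is a knight.
- Quinn (knight) says "Either Kate or Bob is a knight, but not both" - this is TRUE because Kate is a knight and Bob is a knave.
- Grace (knight) says "Olivia always speaks truthfully" - this is TRUE because Olivia is a knight.
- Olivia (knight) says "Kate always speaks truthfully" - this is TRUE because Kate is a knight.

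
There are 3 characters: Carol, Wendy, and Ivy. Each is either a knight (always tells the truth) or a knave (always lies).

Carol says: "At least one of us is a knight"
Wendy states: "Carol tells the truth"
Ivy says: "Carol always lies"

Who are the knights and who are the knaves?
Carol is a knight.
Wendy is a knight.
Ivy is a knave.

Verification:
- Carol (knight) says "At least one of us is a knight" - this is TRUE because Carol and Wendy are knights.
- Wendy (knight) says "Carol tells the truth" - this is TRUE because Carol is a knight.
- Ivy (knave) says "Carol always lies" - this is FALSE (a lie) because Carol is a knight.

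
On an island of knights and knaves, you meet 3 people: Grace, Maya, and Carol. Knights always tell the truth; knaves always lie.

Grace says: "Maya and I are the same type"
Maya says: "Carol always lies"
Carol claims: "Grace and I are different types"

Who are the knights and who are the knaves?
Grace is a knave.
Maya is a knight.
Carol is a knave.

Verification:
- Grace (knave) says "Maya and I are the same type" - this is FALSE (a lie) because Grace is a knave and Maya is a knight.
- Maya (knight) says "Carol always lies" - this is TRUE because Carol is a knave.
- Carol (knave) says "Grace and I are different types" - this is FALSE (a lie) because Carol is a knave and Grace is a knave.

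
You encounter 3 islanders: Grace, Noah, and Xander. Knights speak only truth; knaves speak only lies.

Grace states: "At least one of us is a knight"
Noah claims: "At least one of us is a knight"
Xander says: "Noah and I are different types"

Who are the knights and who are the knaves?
Grace is a knave.
Noah is a knave.
Xander is a knave.

Verification:
- Grace (knave) says "At least one of us is a knight" - this is FALSE (a lie) because no one is a knight.
- Noah (knave) says "At least one of us is a knight" - this is FALSE (a lie) because no one is a knight.
- Xander (knave) says "Noah and I are different types" - this is FALSE (a lie) because Xander is a knave and Noah is a knave.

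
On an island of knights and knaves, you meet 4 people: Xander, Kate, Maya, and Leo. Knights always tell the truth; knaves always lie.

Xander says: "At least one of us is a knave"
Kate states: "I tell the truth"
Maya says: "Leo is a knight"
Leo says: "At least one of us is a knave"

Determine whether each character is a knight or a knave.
Xander is a knight.
Kate is a knave.
Maya is a knight.
Leo is a knight.

Verification:
- Xander (knight) says "At least one of us is a knave" - this is TRUE because Kate is a knave.
- Kate (knave) says "I tell the truth" - this is FALSE (a lie) because Kate is a knave.
- Maya (knight) says "Leo is a knight" - this is TRUE because Leo is a knight.
- Leo (knight) says "At least one of us is a knave" - this is TRUE because Kate is a knave.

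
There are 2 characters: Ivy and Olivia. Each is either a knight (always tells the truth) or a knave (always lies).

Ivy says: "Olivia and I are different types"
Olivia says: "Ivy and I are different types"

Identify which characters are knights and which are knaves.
Ivy is a knave.
Olivia is a knave.

Verification:
- Ivy (knave) says "Olivia and I are different types" - this is FALSE (a lie) because Ivy is a knave and Olivia is a knave.
- Olivia (knave) says "Ivy and I are different types" - this is FALSE (a lie) because Olivia is a knave and Ivy is a knave.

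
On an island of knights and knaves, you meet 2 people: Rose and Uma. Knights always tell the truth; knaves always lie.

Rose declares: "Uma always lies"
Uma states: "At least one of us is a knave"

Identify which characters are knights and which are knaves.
Rose is a knave.
Uma is a knight.

Verification:
- Rose (knave) says "Uma always lies" - this is FALSE (a lie) because Uma is a knight.
- Uma (knight) says "At least one of us is a knave" - this is TRUE because Rose is a knave.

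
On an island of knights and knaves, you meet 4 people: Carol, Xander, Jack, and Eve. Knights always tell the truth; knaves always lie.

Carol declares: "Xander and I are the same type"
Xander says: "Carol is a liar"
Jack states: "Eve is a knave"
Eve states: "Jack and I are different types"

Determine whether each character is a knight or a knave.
Carol is a knave.
Xander is a knight.
Jack is a knave.
Eve is a knight.

Verification:
- Carol (knave) says "Xander and I are the same type" - this is FALSE (a lie) because Carol is a knave and Xander is a knight.
- Xander (knight) says "Carol is a liar" - this is TRUE because Carol is a knave.
- Jack (knave) says "Eve is a knave" - this is FALSE (a lie) because Eve is a knight.
- Eve (knight) says "Jack and I are different types" - this is TRUE because Eve is a knight and Jack is a knave.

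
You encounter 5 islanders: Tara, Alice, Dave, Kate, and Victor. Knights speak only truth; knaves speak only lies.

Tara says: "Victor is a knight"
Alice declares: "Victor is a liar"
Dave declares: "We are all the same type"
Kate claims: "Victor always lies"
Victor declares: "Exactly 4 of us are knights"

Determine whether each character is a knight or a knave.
Tara is a knave.
Alice is a knight.
Dave is a knave.
Kate is a knight.
Victor is a knave.

Verification:
- Tara (knave) says "Victor is a knight" - this is FALSE (a lie) because Victor is a knave.
- Alice (knight) says "Victor is a liar" - this is TRUE because Victor is a knave.
- Dave (knave) says "We are all the same type" - this is FALSE (a lie) because Alice and Kate are knights and Tara, Dave, and Victor are knaves.
- Kate (knight) says "Victor always lies" - this is TRUE because Victor is a knave.
- Victor (knave) says "Exactly 4 of us are knights" - this is FALSE (a lie) because there are 2 knights.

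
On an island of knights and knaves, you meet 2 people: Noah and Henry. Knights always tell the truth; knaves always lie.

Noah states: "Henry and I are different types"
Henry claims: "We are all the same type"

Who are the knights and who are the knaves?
Noah is a knight.
Henry is a knave.

Verification:
- Noah (knight) says "Henry and I are different types" - this is TRUE because Noah is a knight and Henry is a knave.
- Henry (knave) says "We are all the same type" - this is FALSE (a lie) because Noah is a knight and Henry is a knave.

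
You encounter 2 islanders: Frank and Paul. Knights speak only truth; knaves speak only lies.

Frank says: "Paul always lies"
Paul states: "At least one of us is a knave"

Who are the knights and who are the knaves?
Frank is a knave.
Paul is a knight.

Verification:
- Frank (knave) says "Paul always lies" - this is FALSE (a lie) because Paul is a knight.
- Paul (knight) says "At least one of us is a knave" - this is TRUE because Frank is a knave.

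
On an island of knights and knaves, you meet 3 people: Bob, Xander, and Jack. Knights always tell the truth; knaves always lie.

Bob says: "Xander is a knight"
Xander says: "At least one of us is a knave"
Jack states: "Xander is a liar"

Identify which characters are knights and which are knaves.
Bob is a knight.
Xander is a knight.
Jack is a knave.

Verification:
- Bob (knight) says "Xander is a knight" - this is TRUE because Xander is a knight.
- Xander (knight) says "At least one of us is a knave" - this is TRUE because Jack is a knave.
- Jack (knave) says "Xander is a liar" - this is FALSE (a lie) because Xander is a knight.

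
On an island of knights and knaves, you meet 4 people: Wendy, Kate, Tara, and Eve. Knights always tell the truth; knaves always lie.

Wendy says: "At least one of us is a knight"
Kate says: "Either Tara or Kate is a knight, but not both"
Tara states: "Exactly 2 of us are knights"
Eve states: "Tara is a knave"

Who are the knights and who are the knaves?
Wendy is a knight.
Kate is a knight.
Tara is a knave.
Eve is a knight.

Verification:
- Wendy (knight) says "At least one of us is a knight" - this is TRUE because Wendy, Kate, and Eve are knights.
- Kate (knight) says "Either Tara or Kate is a knight, but not both" - this is TRUE because Tara is a knave and Kate is a knight.
- Tara (knave) says "Exactly 2 of us are knights" - this is FALSE (a lie) because there are 3 knights.
- Eve (knight) says "Tara is a knave" - this is TRUE because Tara is a knave.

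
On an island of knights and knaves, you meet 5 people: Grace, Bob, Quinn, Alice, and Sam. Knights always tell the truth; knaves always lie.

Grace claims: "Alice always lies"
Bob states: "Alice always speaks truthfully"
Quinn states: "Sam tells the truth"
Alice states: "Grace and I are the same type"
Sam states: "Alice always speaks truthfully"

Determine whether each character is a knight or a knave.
Grace is a knight.
Bob is a knave.
Quinn is a knave.
Alice is a knave.
Sam is a knave.

Verification:
- Grace (knight) says "Alice always lies" - this is TRUE because Alice is a knave.
- Bob (knave) says "Alice always speaks truthfully" - this is FALSE (a lie) because Alice is a knave.
- Quinn (knave) says "Sam tells the truth" - this is FALSE (a lie) because Sam is a knave.
- Alice (knave) says "Grace and I are the same type" - this is FALSE (a lie) because Alice is a knave and Grace is a knight.
- Sam (knave) says "Alice always speaks truthfully" - this is FALSE (a lie) because Alice is a knave.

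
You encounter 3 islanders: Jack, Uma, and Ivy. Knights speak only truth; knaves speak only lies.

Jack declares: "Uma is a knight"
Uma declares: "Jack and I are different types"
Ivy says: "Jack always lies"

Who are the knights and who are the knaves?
Jack is a knave.
Uma is a knave.
Ivy is a knight.

Verification:
- Jack (knave) says "Uma is a knight" - this is FALSE (a lie) because Uma is a knave.
- Uma (knave) says "Jack and I are different types" - this is FALSE (a lie) because Uma is a knave and Jack is a knave.
- Ivy (knight) says "Jack always lies" - this is TRUE because Jack is a knave.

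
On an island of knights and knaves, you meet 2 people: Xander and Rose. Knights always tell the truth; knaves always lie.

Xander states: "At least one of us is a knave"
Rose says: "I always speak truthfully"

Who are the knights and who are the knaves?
Xander is a knight.
Rose is a knave.

Verification:
- Xander (knight) says "At least one of us is a knave" - this is TRUE because Rose is a knave.
- Rose (knave) says "I always speak truthfully" - this is FALSE (a lie) because Rose is a knave.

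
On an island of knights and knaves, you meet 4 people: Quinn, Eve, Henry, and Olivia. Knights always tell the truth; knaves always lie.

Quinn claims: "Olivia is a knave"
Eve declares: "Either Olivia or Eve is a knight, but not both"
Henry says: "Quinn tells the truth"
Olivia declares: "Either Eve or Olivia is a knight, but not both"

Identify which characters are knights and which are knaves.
Quinn is a knight.
Eve is a knave.
Henry is a knight.
Olivia is a knave.

Verification:
- Quinn (knight) says "Olivia is a knave" - this is TRUE because Olivia is a knave.
- Eve (knave) says "Either Olivia or Eve is a knight, but not both" - this is FALSE (a lie) because Olivia is a knave and Eve is a knave.
- Henry (knight) says "Quinn tells the truth" - this is TRUE because Quinn is a knight.
- Olivia (knave) says "Either Eve or Olivia is a knight, but not both" - this is FALSE (a lie) because Eve is a knave and Olivia is a knave.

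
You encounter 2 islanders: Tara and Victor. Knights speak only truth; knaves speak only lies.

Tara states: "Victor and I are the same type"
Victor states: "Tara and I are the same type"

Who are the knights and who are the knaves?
Tara is a knight.
Victor is a knight.

Verification:
- Tara (knight) says "Victor and I are the same type" - this is TRUE because Tara is a knight and Victor is a knight.
- Victor (knight) says "Tara and I are the same type" - this is TRUE because Victor is a knight and Tara is a knight.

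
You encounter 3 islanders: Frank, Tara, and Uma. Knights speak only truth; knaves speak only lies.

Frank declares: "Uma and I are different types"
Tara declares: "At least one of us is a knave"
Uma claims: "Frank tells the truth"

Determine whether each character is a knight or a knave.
Frank is a knave.
Tara is a knight.
Uma is a knave.

Verification:
- Frank (knave) says "Uma and I are different types" - this is FALSE (a lie) because Frank is a knave and Uma is a knave.
- Tara (knight) says "At least one of us is a knave" - this is TRUE because Frank and Uma are knaves.
- Uma (knave) says "Frank tells the truth" - this is FALSE (a lie) because Frank is a knave.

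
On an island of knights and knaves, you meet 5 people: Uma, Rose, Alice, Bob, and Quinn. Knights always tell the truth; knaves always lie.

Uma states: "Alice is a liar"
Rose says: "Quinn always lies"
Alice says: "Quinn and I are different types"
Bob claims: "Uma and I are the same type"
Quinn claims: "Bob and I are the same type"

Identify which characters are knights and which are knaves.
Uma is a knight.
Rose is a knight.
Alice is a knave.
Bob is a knight.
Quinn is a knave.

Verification:
- Uma (knight) says "Alice is a liar" - this is TRUE because Alice is a knave.
- Rose (knight) says "Quinn always lies" - this is TRUE because Quinn is a knave.
- Alice (knave) says "Quinn and I are different types" - this is FALSE (a lie) because Alice is a knave and Quinn is a knave.
- Bob (knight) says "Uma and I are the same type" - this is TRUE because Bob is a knight and Uma is a knight.
- Quinn (knave) says "Bob and I are the same type" - this is FALSE (a lie) because Quinn is a knave and Bob is a knight.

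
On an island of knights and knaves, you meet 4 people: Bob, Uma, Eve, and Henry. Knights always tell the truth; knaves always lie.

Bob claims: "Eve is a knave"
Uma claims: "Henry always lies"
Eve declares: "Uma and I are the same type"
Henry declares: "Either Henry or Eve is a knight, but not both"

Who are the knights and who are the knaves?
Bob is a knight.
Uma is a knight.
Eve is a knave.
Henry is a knave.

Verification:
- Bob (knight) says "Eve is a knave" - this is TRUE because Eve is a knave.
- Uma (knight) says "Henry always lies" - this is TRUE because Henry is a knave.
- Eve (knave) says "Uma and I are the same type" - this is FALSE (a lie) because Eve is a knave and Uma is a knight.
- Henry (knave) says "Either Henry or Eve is a knight, but not both" - this is FALSE (a lie) because Henry is a knave and Eve is a knave.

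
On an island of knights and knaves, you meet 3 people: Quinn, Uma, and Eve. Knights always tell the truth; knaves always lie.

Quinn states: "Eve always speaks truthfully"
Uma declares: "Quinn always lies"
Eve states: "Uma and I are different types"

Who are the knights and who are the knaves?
Quinn is a knight.
Uma is a knave.
Eve is a knight.

Verification:
- Quinn (knight) says "Eve always speaks truthfully" - this is TRUE because Eve is a knight.
- Uma (knave) says "Quinn always lies" - this is FALSE (a lie) because Quinn is a knight.
- Eve (knight) says "Uma and I are different types" - this is TRUE because Eve is a knight and Uma is a knave.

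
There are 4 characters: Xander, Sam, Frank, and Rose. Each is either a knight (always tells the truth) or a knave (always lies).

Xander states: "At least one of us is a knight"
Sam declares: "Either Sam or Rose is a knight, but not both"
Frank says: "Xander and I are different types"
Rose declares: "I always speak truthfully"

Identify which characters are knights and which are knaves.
Xander is a knave.
Sam is a knave.
Frank is a knave.
Rose is a knave.

Verification:
- Xander (knave) says "At least one of us is a knight" - this is FALSE (a lie) because no one is a knight.
- Sam (knave) says "Either Sam or Rose is a knight, but not both" - this is FALSE (a lie) because Sam is a knave and Rose is a knave.
- Frank (knave) says "Xander and I are different types" - this is FALSE (a lie) because Frank is a knave and Xander is a knave.
- Rose (knave) says "I always speak truthfully" - this is FALSE (a lie) because Rose is a knave.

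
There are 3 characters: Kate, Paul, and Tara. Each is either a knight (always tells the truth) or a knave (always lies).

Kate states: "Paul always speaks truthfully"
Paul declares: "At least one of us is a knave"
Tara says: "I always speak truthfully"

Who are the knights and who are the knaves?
Kate is a knight.
Paul is a knight.
Tara is a knave.

Verification:
- Kate (knight) says "Paul always speaks truthfully" - this is TRUE because Paul is a knight.
- Paul (knight) says "At least one of us is a knave" - this is TRUE because Tara is a knave.
- Tara (knave) says "I always speak truthfully" - this is FALSE (a lie) because Tara is a knave.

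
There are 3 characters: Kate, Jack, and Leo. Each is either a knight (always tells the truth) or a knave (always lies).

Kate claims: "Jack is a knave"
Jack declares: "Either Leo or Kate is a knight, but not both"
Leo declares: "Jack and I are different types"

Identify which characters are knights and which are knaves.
Kate is a knight.
Jack is a knave.
Leo is a knight.

Verification:
- Kate (knight) says "Jack is a knave" - this is TRUE because Jack is a knave.
- Jack (knave) says "Either Leo or Kate is a knight, but not both" - this is FALSE (a lie) because Leo is a knight and Kate is a knight.
- Leo (knight) says "Jack and I are different types" - this is TRUE because Leo is a knight and Jack is a knave.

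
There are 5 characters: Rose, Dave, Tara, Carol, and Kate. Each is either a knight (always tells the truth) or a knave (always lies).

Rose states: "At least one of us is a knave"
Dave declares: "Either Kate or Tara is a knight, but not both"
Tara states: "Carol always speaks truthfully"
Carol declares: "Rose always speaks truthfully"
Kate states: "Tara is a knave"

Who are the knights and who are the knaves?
Rose is a knight.
Dave is a knight.
Tara is a knight.
Carol is a knight.
Kate is a knave.

Verification:
- Rose (knight) says "At least one of us is a knave" - this is TRUE because Kate is a knave.
- Dave (knight) says "Either Kate or Tara is a knight, but not both" - this is TRUE because Kate is a knave and Tara is a knight.
- Tara (knight) says "Carol always speaks truthfully" - this is TRUE because Carol is a knight.
- Carol (knight) says "Rose always speaks truthfully" - this is TRUE because Rose is a knight.
- Kate (knave) says "Tara is a knave" - this is FALSE (a lie) because Tara is a knight.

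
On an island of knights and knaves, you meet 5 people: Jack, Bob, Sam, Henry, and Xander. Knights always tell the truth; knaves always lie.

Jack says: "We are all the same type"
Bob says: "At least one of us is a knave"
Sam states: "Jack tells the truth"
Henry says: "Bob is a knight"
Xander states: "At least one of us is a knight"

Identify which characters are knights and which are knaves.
Jack is a knave.
Bob is a knight.
Sam is a knave.
Henry is a knight.
Xander is a knight.

Verification:
- Jack (knave) says "We are all the same type" - this is FALSE (a lie) because Bob, Henry, and Xander are knights and Jack and Sam are knaves.
- Bob (knight) says "At least one of us is a knave" - this is TRUE because Jack and Sam are knaves.
- Sam (knave) says "Jack tells the truth" - this is FALSE (a lie) because Jack is a knave.
- Henry (knight) says "Bob is a knight" - this is TRUE because Bob is a knight.
- Xander (knight) says "At least one of us is a knight" - this is TRUE because Bob, Henry, and Xander are knights.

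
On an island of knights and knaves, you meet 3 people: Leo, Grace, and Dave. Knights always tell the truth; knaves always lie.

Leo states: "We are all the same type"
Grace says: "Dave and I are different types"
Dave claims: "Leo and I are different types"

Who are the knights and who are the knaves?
Leo is a knave.
Grace is a knight.
Dave is a knave.

Verification:
- Leo (knave) says "We are all the same type" - this is FALSE (a lie) because Grace is a knight and Leo and Dave are knaves.
- Grace (knight) says "Dave and I are different types" - this is TRUE because Grace is a knight and Dave is a knave.
- Dave (knave) says "Leo and I are different types" - this is FALSE (a lie) because Dave is a knave and Leo is a knave.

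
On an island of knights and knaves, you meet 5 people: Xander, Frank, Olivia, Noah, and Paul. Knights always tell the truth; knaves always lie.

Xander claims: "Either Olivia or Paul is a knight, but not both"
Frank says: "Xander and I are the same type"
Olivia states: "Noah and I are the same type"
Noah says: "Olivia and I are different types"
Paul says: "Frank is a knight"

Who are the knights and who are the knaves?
Xander is a knight.
Frank is a knight.
Olivia is a knave.
Noah is a knight.
Paul is a knight.

Verification:
- Xander (knight) says "Either Olivia or Paul is a knight, but not both" - this is TRUE because Olivia is a knave and Paul is a knight.
- Frank (knight) says "Xander and I are the same type" - this is TRUE because Frank is a knight and Xander is a knight.
- Olivia (knave) says "Noah and I are the same type" - this is FALSE (a lie) because Olivia is a knave and Noah is a knight.
- Noah (knight) says "Olivia and I are different types" - this is TRUE because Noah is a knight and Olivia is a knave.
- Paul (knight) says "Frank is a knight" - this is TRUE because Frank is a knight.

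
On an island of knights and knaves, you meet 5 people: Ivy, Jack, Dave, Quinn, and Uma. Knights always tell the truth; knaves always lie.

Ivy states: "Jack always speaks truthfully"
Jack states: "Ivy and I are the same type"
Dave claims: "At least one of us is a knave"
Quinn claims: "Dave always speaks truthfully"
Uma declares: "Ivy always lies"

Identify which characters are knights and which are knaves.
Ivy is a knight.
Jack is a knight.
Dave is a knight.
Quinn is a knight.
Uma is a knave.

Verification:
- Ivy (knight) says "Jack always speaks truthfully" - this is TRUE because Jack is a knight.
- Jack (knight) says "Ivy and I are the same type" - this is TRUE because Jack is a knight and Ivy is a knight.
- Dave (knight) says "At least one of us is a knave" - this is TRUE because Uma is a knave.
- Quinn (knight) says "Dave always speaks truthfully" - this is TRUE because Dave is a knight.
- Uma (knave) says "Ivy always lies" - this is FALSE (a lie) because Ivy is a knight.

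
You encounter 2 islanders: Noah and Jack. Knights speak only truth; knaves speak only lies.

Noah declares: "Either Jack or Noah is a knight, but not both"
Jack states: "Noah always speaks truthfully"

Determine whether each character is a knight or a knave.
Noah is a knave.
Jack is a knave.

Verification:
- Noah (knave) says "Either Jack or Noah is a knight, but not both" - this is FALSE (a lie) because Jack is a knave and Noah is a knave.
- Jack (knave) says "Noah always speaks truthfully" - this is FALSE (a lie) because Noah is a knave.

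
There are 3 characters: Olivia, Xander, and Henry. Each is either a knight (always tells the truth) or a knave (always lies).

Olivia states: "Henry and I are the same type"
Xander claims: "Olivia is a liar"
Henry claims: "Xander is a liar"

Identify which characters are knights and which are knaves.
Olivia is a knight.
Xander is a knave.
Henry is a knight.

Verification:
- Olivia (knight) says "Henry and I are the same type" - this is TRUE because Olivia is a knight and Henry is a knight.
- Xander (knave) says "Olivia is a liar" - this is FALSE (a lie) because Olivia is a knight.
- Henry (knight) says "Xander is a liar" - this is TRUE because Xander is a knave.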